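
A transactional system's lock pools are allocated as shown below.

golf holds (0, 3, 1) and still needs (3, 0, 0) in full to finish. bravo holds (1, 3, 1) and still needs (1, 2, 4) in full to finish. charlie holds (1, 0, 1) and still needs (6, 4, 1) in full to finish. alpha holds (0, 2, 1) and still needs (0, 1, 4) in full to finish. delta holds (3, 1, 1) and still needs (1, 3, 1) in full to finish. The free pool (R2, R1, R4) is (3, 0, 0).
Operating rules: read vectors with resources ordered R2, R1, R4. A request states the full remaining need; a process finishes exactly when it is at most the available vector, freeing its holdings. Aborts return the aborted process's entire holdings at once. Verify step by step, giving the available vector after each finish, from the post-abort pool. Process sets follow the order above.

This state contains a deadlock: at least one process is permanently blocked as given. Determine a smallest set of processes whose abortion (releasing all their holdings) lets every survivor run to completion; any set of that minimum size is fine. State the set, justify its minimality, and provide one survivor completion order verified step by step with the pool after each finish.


Minimum abort set: alpha.
Key observation: aborting alpha returns (0, 2, 1), and bravo — hopeless before — runs at step 4 with the returned capacity in the pool.
Minimality: the empty abort set fails — the state is deadlocked as it stands.
The survivors complete as golf, delta, charlie, bravo. Walking it through (starting from the post-abort pool):
  pool = (3, 2, 1)
  run golf (needs (3, 0, 0), free (3, 2, 1)); after release of (0, 3, 1) the pool is (3, 5, 2)
  run delta (needs (1, 3, 1), free (3, 5, 2)); after release of (3, 1, 1) the pool is (6, 6, 3)
  run charlie (needs (6, 4, 1), free (6, 6, 3)); after release of (1, 0, 1) the pool is (7, 6, 4)
  run bravo (needs (1, 2, 4), free (7, 6, 4)); after release of (1, 3, 1) the pool is (8, 9, 5)


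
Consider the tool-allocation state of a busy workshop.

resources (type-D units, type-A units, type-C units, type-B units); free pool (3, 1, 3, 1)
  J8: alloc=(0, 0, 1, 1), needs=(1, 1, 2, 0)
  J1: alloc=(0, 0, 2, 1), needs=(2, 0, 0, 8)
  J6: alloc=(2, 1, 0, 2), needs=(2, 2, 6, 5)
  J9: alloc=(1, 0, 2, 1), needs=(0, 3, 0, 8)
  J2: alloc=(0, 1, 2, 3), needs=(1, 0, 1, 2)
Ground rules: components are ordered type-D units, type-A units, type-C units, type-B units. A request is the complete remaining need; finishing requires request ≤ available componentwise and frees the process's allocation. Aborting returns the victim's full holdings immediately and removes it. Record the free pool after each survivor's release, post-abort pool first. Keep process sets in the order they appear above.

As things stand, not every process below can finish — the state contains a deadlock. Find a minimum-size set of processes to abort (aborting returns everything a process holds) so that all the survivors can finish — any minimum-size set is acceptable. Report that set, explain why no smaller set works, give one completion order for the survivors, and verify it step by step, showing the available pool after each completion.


Minimum abort set: J1.
Key observation: the returned (0, 0, 2, 1) from J1 is what brings J9 — unrunnable before, under any order — into play at step 4.
Why nothing smaller works: aborting no one leaves the state deadlocked as given.
One survivor order: J2, J8, J6, J9. Step-by-step check (post-abort pool first):
  pool = (3, 1, 5, 2)
  J2 needs (1, 0, 1, 2) <= (3, 1, 5, 2) -> finishes; pool += (0, 1, 2, 3) = (3, 2, 7, 5)
  J8 needs (1, 1, 2, 0) <= (3, 2, 7, 5) -> finishes; pool += (0, 0, 1, 1) = (3, 2, 8, 6)
  J6 needs (2, 2, 6, 5) <= (3, 2, 8, 6) -> finishes; pool += (2, 1, 0, 2) = (5, 3, 8, 8)
  J9 needs (0, 3, 0, 8) <= (5, 3, 8, 8) -> finishes; pool += (1, 0, 2, 1) = (6, 3, 10, 9)


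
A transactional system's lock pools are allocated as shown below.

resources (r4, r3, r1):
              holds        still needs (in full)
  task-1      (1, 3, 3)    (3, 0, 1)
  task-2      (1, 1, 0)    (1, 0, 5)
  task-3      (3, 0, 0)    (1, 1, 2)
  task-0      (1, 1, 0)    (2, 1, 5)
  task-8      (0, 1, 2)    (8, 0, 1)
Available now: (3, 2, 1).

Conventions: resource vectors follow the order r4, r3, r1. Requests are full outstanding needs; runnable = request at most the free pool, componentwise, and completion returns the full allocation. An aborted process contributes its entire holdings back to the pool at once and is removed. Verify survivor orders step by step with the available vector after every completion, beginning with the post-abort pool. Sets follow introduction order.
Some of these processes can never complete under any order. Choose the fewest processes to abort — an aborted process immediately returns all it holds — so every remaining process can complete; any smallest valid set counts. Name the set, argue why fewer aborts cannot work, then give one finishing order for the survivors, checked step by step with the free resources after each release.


Minimum abort set: task-0.
Key observation: aborting task-0 returns (1, 1, 0), and task-8 — hopeless before — runs at step 3 with the returned capacity in the pool.
Why nothing smaller works: aborting no one leaves the state deadlocked as given.
Survivors finish in the order: task-1, task-3, task-8, task-2. Step-by-step check (pool after the aborts first):
  pool = (4, 3, 1)
  task-1: need (3, 0, 1) fits (4, 3, 1); releases (1, 3, 3), pool now (5, 6, 4)
  task-3: need (1, 1, 2) fits (5, 6, 4); releases (3, 0, 0), pool now (8, 6, 4)
  task-8: need (8, 0, 1) fits (8, 6, 4); releases (0, 1, 2), pool now (8, 7, 6)
  task-2: need (1, 0, 5) fits (8, 7, 6); releases (1, 1, 0), pool now (9, 8, 6)


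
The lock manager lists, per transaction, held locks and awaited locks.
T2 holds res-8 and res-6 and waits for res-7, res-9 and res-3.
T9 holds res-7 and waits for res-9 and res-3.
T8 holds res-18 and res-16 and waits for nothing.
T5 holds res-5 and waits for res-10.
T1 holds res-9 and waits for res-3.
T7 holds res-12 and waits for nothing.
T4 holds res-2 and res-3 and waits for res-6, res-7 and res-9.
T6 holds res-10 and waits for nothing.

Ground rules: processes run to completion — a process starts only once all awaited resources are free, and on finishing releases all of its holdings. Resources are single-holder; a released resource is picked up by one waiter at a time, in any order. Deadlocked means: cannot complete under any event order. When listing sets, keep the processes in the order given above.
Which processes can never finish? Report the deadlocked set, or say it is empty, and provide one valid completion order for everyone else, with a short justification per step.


The deadlocked set is T2, T9, T1 and T4.
Key observation: the cycle T2 -> T9 -> T1 -> T4 -> T2 can never break — each member waits on the next; no other process is dragged down with it.
One completion order for the rest: T6, T7, T8, T5.
Walking it through:
  T6: no waits; runs immediately, freeing res-10
  T7: no waits; runs immediately, freeing res-12
  T8: no waits; runs immediately, freeing res-18 and res-16
  run T5 (all its waits — res-10 — are resolved); releases res-5


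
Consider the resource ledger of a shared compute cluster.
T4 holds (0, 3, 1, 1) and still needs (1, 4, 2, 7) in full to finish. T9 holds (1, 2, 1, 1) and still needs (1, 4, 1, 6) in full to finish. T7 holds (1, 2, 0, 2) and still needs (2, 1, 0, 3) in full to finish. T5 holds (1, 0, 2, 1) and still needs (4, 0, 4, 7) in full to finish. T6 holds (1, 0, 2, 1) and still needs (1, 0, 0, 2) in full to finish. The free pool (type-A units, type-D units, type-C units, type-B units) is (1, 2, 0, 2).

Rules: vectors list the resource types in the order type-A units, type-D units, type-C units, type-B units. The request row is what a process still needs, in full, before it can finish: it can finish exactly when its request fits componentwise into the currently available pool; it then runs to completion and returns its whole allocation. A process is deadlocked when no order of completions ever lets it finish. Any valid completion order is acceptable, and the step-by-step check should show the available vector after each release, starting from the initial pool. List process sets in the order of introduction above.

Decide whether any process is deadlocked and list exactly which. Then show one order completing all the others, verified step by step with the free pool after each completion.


Deadlocked set: T4, T9 and T5.
Key observation: even finishing T6, T7 leaves just (3, 4, 2, 5) free — too little type-B units for any of the remaining processes.
One completion order for the rest: T6, T7. Walking it through:
  pool = (1, 2, 0, 2)
  T6 needs (1, 0, 0, 2) <= (1, 2, 0, 2) -> finishes; pool += (1, 0, 2, 1) = (2, 2, 2, 3)
  T7 needs (2, 1, 0, 3) <= (2, 2, 2, 3) -> finishes; pool += (1, 2, 0, 2) = (3, 4, 2, 5)
None of the blocked processes ever fits:
  T4 cannot run: need (1, 4, 2, 7) vs free (3, 4, 2, 5) (insufficient type-B units)
  T9 cannot run: need (1, 4, 1, 6) vs free (3, 4, 2, 5) (insufficient type-B units)
  T5 cannot run: need (4, 0, 4, 7) vs free (3, 4, 2, 5) (insufficient type-A units, type-C units and type-B units)


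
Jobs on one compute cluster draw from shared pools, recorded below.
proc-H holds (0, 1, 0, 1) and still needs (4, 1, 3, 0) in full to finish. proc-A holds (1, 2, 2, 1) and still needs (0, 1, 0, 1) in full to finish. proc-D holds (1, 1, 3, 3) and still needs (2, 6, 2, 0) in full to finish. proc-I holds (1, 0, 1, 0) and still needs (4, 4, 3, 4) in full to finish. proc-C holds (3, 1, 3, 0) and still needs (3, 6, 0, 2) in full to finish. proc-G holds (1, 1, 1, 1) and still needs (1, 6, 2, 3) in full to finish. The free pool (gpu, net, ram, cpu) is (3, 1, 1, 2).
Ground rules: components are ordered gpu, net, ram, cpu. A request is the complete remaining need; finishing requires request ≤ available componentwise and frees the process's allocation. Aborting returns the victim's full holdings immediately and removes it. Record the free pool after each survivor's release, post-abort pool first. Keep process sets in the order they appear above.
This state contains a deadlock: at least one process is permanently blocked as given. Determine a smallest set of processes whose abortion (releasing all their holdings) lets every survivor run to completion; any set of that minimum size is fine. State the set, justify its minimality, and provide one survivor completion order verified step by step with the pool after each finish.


Abort proc-D and proc-G.
Key observation: proc-C could never have finished before the abort; with (2, 2, 4, 4) returned by proc-D and proc-G, it fits at step 3.
No one abort is enough; case by case: proc-H alone leaves proc-D blocked (short on net); proc-A alone leaves proc-D blocked (short on net); proc-D alone leaves proc-C blocked (short on net); proc-I alone leaves proc-D blocked (short on net); proc-C alone leaves proc-D blocked (short on net); proc-G alone leaves proc-D blocked (short on net).
Survivors finish in the order: proc-H, proc-A, proc-C, proc-I. Step-by-step check (pool after the aborts first):
  pool = (5, 3, 5, 6)
  run proc-H (needs (4, 1, 3, 0), free (5, 3, 5, 6)); after release of (0, 1, 0, 1) the pool is (5, 4, 5, 7)
  run proc-A (needs (0, 1, 0, 1), free (5, 4, 5, 7)); after release of (1, 2, 2, 1) the pool is (6, 6, 7, 8)
  run proc-C (needs (3, 6, 0, 2), free (6, 6, 7, 8)); after release of (3, 1, 3, 0) the pool is (9, 7, 10, 8)
  run proc-I (needs (4, 4, 3, 4), free (9, 7, 10, 8)); after release of (1, 0, 1, 0) the pool is (10, 7, 11, 8)


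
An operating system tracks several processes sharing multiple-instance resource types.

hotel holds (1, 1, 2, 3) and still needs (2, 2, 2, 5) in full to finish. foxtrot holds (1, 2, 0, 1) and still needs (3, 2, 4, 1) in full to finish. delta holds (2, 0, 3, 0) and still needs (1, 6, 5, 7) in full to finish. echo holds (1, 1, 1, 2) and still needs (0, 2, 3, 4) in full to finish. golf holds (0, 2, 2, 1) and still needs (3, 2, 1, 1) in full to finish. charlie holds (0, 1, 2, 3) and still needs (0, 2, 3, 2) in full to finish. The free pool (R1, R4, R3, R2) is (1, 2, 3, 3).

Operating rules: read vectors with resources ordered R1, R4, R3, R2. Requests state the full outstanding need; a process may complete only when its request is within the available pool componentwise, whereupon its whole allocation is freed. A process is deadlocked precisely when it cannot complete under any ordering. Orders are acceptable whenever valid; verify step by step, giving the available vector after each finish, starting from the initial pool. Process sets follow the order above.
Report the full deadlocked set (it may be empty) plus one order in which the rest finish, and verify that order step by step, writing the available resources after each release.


No process is deadlocked.
Key observation: starting with charlie, each completion frees enough for the next — no one is permanently blocked.
The rest can finish in the order charlie, echo, hotel, golf, delta, foxtrot. Walking it through:
  pool = (1, 2, 3, 3)
  charlie needs (0, 2, 3, 2) <= (1, 2, 3, 3) -> finishes; pool += (0, 1, 2, 3) = (1, 3, 5, 6)
  echo needs (0, 2, 3, 4) <= (1, 3, 5, 6) -> finishes; pool += (1, 1, 1, 2) = (2, 4, 6, 8)
  hotel needs (2, 2, 2, 5) <= (2, 4, 6, 8) -> finishes; pool += (1, 1, 2, 3) = (3, 5, 8, 11)
  golf needs (3, 2, 1, 1) <= (3, 5, 8, 11) -> finishes; pool += (0, 2, 2, 1) = (3, 7, 10, 12)
  delta needs (1, 6, 5, 7) <= (3, 7, 10, 12) -> finishes; pool += (2, 0, 3, 0) = (5, 7, 13, 12)
  foxtrot needs (3, 2, 4, 1) <= (5, 7, 13, 12) -> finishes; pool += (1, 2, 0, 1) = (6, 9, 13, 13)


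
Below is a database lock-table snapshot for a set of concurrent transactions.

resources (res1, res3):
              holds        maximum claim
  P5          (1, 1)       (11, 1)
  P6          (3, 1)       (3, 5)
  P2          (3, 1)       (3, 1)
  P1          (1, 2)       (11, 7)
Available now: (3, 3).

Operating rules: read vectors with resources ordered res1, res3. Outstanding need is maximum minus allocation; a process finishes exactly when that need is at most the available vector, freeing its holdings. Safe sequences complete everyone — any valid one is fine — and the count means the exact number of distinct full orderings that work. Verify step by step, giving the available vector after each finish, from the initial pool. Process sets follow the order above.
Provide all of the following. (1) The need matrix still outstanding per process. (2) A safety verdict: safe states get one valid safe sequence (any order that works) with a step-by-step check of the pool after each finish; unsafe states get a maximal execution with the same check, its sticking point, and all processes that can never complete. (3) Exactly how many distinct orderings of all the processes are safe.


(1) Remaining need (order res1, res3):
  P5: (10, 0)
  P6: (0, 4)
  P2: (0, 0)
  P1: (10, 5)
(2) The state is UNSAFE.
Key observation: no order helps: past P2, P6, the free pool tops out at (9, 5), below what each blocked process needs in res1.
The run P2, P6 cannot be extended any further. Check, step by step:
  pool = (3, 3)
  P2: need (0, 0) fits (3, 3); releases (3, 1), pool now (6, 4)
  P6: need (0, 4) fits (6, 4); releases (3, 1), pool now (9, 5)
  P5 cannot run: need (10, 0) vs free (9, 5) (insufficient res1)
  P1 cannot run: need (10, 5) vs free (9, 5) (insufficient res1)
Never able to finish: P5 and P1.
(3) The exact count: 0 of the possible complete orderings are safe sequences.


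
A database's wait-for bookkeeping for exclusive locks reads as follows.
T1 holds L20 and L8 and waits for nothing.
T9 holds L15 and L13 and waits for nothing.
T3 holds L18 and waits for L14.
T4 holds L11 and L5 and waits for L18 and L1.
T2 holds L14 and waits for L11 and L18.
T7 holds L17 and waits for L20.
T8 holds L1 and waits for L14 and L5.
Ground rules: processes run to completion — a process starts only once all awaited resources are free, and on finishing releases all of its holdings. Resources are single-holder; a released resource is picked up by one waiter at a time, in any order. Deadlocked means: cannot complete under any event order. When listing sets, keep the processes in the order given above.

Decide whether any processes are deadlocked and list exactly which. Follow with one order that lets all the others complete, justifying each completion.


The deadlocked set is T3, T4, T2 and T8.
Key observation: along T3 -> T2 -> T3, each member waits on what the next one holds — a deadlock; T4 and T8 are caught in further circular waits.
The rest can finish in the order T1, T9, T7.
Walking it through:
  T1 waits on nothing -> runs at once and releases L20 and L8
  T9 waits on nothing -> runs at once and releases L15 and L13
  T7: everything it awaited (L20) is free; runs, freeing L17


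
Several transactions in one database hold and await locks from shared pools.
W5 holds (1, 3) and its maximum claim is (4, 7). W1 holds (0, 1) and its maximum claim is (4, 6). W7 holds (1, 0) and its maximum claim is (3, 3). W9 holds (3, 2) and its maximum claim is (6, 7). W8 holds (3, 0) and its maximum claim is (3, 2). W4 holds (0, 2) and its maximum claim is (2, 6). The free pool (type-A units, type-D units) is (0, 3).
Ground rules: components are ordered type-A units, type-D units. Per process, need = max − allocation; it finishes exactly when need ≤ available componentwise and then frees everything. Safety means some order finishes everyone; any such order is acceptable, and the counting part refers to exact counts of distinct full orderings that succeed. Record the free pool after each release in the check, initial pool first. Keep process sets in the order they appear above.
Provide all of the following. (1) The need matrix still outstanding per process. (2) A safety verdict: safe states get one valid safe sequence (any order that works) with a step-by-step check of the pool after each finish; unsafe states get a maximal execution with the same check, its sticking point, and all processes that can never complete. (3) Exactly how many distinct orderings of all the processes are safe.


(1) Outstanding need per process (order type-A units, type-D units):
  W5: (3, 4)
  W1: (4, 5)
  W7: (2, 3)
  W9: (3, 5)
  W8: (0, 2)
  W4: (2, 4)
(2) UNSAFE — no complete ordering exists.
Key observation: the wall is type-D units: completing W8, W7 brings the pool only to (4, 3), and all the rest need more.
A maximal execution: W8, W7 — then nothing else fits. Verifying each step:
  pool = (0, 3)
  run W8 (needs (0, 2), free (0, 3)); after release of (3, 0) the pool is (3, 3)
  run W7 (needs (2, 3), free (3, 3)); after release of (1, 0) the pool is (4, 3)
  W5 cannot run: need (3, 4) vs free (4, 3) (insufficient type-D units)
  W1 cannot run: need (4, 5) vs free (4, 3) (insufficient type-D units)
  W9 cannot run: need (3, 5) vs free (4, 3) (insufficient type-D units)
  W4 cannot run: need (2, 4) vs free (4, 3) (insufficient type-D units)
Never able to finish: W5, W1, W9 and W4.
(3) The exact count: 0 of the possible complete orderings are safe sequences.


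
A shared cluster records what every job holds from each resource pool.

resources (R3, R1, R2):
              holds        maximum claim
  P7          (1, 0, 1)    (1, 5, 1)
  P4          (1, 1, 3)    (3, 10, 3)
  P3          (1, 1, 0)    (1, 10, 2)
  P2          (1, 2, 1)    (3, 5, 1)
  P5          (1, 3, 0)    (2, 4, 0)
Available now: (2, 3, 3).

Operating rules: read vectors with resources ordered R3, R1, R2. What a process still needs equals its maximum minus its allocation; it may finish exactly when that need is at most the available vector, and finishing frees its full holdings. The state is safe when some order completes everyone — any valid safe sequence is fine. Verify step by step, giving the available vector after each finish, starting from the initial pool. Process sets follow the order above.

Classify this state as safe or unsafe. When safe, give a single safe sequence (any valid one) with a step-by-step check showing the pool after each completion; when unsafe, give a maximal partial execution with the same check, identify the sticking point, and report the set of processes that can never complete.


The state is UNSAFE.
Key observation: once P2, P5, P7 finish, the pool peaks at (5, 8, 5) — and every remaining process still needs more R1 than that.
Going as far as possible: P2, P5, P7; after that, nothing fits. Check, step by step:
  pool = (2, 3, 3)
  P2 needs (2, 3, 0) <= (2, 3, 3) -> finishes; pool += (1, 2, 1) = (3, 5, 4)
  P5 needs (1, 1, 0) <= (3, 5, 4) -> finishes; pool += (1, 3, 0) = (4, 8, 4)
  P7 needs (0, 5, 0) <= (4, 8, 4) -> finishes; pool += (1, 0, 1) = (5, 8, 5)
  blocked: P4 wants (2, 9, 0), pool (5, 8, 5) — not enough R1
  blocked: P3 wants (0, 9, 2), pool (5, 8, 5) — not enough R1
Processes that can never finish: P4 and P3.


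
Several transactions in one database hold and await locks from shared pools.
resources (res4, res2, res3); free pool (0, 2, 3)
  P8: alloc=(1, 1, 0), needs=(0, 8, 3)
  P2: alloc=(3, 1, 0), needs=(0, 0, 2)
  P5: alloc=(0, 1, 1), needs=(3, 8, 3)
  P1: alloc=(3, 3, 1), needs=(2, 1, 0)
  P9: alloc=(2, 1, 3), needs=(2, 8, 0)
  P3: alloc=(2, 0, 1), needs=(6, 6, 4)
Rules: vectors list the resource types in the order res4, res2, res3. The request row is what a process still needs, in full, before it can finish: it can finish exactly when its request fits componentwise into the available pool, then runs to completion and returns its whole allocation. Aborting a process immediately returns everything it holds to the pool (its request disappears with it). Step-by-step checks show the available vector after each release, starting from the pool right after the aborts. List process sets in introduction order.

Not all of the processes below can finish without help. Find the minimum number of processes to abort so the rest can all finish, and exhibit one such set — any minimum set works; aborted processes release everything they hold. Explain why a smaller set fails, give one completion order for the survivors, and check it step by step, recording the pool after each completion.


Minimum abort set: P5 and P9.
Key observation: the deadlocked P8 becomes finishable only because P5 and P9 released (2, 2, 4); it completes at step 3 below.
Minimality, checking each single-abort alternative: P8 alone leaves P5 blocked (short on res2); P2 alone leaves P8 blocked (short on res2); P5 alone leaves P8 blocked (short on res2); P1 alone leaves P8 blocked (short on res2); P9 alone leaves P8 blocked (short on res2); P3 alone leaves P8 blocked (short on res2).
One survivor order: P2, P1, P8, P3. Walking it through (post-abort pool first):
  pool = (2, 4, 7)
  P2: need (0, 0, 2) fits (2, 4, 7); releases (3, 1, 0), pool now (5, 5, 7)
  P1: need (2, 1, 0) fits (5, 5, 7); releases (3, 3, 1), pool now (8, 8, 8)
  P8: need (0, 8, 3) fits (8, 8, 8); releases (1, 1, 0), pool now (9, 9, 8)
  P3: need (6, 6, 4) fits (9, 9, 8); releases (2, 0, 1), pool now (11, 9, 9)


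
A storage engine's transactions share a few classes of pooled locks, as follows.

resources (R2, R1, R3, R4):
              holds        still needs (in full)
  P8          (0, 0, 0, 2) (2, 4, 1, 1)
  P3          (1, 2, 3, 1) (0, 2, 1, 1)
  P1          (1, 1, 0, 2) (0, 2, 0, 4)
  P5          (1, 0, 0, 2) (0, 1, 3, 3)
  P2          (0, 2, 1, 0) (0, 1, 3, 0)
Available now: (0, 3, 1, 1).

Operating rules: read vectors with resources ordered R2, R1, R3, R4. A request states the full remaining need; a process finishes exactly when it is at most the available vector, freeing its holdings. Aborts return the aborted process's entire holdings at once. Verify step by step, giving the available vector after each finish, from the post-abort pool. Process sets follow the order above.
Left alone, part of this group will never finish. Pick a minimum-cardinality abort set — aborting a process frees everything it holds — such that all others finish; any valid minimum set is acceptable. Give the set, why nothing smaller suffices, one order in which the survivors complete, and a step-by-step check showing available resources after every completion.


Abort P8.
Key observation: P1 could never have finished before the abort; with (0, 0, 0, 2) returned by P8, it fits at step 3.
Minimality: the empty abort set fails — the state is deadlocked as it stands.
One survivor order: P3, P2, P1, P5. Walking it through (post-abort pool first):
  pool = (0, 3, 1, 3)
  P3 needs (0, 2, 1, 1) <= (0, 3, 1, 3) -> finishes; pool += (1, 2, 3, 1) = (1, 5, 4, 4)
  P2 needs (0, 1, 3, 0) <= (1, 5, 4, 4) -> finishes; pool += (0, 2, 1, 0) = (1, 7, 5, 4)
  P1 needs (0, 2, 0, 4) <= (1, 7, 5, 4) -> finishes; pool += (1, 1, 0, 2) = (2, 8, 5, 6)
  P5 needs (0, 1, 3, 3) <= (2, 8, 5, 6) -> finishes; pool += (1, 0, 0, 2) = (3, 8, 5, 8)


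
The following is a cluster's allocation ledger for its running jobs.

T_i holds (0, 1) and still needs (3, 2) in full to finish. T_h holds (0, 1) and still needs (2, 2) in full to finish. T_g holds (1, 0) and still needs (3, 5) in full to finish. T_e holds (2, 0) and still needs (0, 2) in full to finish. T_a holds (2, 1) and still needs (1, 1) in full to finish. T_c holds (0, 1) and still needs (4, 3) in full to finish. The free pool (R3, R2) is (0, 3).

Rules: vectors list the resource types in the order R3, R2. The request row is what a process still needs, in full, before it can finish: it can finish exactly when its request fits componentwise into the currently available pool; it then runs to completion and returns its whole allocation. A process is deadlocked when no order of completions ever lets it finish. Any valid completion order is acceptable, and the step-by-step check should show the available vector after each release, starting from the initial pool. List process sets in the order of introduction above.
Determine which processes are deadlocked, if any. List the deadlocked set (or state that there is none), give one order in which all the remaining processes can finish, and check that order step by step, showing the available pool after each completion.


No process is deadlocked.
Key observation: the pool covers T_e at once, and every later process fits after earlier releases.
One completion order for the rest: T_e, T_a, T_h, T_i, T_g, T_c. Verifying each step:
  pool = (0, 3)
  T_e: need (0, 2) fits (0, 3); releases (2, 0), pool now (2, 3)
  T_a: need (1, 1) fits (2, 3); releases (2, 1), pool now (4, 4)
  T_h: need (2, 2) fits (4, 4); releases (0, 1), pool now (4, 5)
  T_i: need (3, 2) fits (4, 5); releases (0, 1), pool now (4, 6)
  T_g: need (3, 5) fits (4, 6); releases (1, 0), pool now (5, 6)
  T_c: need (4, 3) fits (5, 6); releases (0, 1), pool now (5, 7)


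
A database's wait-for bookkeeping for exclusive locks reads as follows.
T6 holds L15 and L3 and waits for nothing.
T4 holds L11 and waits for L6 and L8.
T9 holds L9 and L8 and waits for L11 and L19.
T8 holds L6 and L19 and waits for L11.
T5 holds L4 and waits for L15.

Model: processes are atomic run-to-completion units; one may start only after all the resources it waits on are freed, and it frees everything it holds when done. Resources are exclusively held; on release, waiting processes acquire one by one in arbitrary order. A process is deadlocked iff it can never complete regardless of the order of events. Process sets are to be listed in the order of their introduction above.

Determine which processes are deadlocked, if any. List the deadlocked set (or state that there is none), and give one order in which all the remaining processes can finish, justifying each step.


Deadlocked: T4, T9 and T8.
Key observation: T4 -> T9 -> T4 is a circular wait — nothing in it can go first; T8 is caught in further circular waits.
A valid finishing order for the others: T6, T5.
Verifying each step:
  T6: no waits; runs immediately, freeing L15 and L3
  T5 waits on L15 — all released -> runs and releases L4


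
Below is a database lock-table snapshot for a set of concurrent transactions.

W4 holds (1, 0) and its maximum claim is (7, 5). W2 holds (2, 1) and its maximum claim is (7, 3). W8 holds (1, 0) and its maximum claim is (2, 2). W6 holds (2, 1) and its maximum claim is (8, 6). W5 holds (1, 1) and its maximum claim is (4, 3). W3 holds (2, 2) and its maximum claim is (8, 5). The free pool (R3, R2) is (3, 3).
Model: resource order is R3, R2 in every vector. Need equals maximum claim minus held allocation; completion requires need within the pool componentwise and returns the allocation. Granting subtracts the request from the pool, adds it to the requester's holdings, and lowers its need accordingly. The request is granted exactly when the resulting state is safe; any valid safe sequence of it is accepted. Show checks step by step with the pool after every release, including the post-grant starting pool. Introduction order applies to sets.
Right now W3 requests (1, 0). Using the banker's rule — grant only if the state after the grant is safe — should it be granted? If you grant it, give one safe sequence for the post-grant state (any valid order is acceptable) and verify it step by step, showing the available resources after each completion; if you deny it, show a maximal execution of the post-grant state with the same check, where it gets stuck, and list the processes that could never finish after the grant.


DENY — the pretend-granted state is unsafe.
Key observation: even finishing W8, W5 leaves just (4, 4) free — too little R3 for any of the remaining processes.
After a pretend grant, a maximal execution: W8, W5 — then nothing else fits. Step-by-step check:
  pool = (2, 3)
  W8: need (1, 2) fits (2, 3); releases (1, 0), pool now (3, 3)
  W5: need (3, 2) fits (3, 3); releases (1, 1), pool now (4, 4)
  W4 still needs (6, 5) but only (4, 4) is free — short on R3 and R2
  W2 still needs (5, 2) but only (4, 4) is free — short on R3
  W6 still needs (6, 5) but only (4, 4) is free — short on R3 and R2
  W3 still needs (5, 3) but only (4, 4) is free — short on R3
Had the request been granted, W4, W2, W6 and W3 could never finish.


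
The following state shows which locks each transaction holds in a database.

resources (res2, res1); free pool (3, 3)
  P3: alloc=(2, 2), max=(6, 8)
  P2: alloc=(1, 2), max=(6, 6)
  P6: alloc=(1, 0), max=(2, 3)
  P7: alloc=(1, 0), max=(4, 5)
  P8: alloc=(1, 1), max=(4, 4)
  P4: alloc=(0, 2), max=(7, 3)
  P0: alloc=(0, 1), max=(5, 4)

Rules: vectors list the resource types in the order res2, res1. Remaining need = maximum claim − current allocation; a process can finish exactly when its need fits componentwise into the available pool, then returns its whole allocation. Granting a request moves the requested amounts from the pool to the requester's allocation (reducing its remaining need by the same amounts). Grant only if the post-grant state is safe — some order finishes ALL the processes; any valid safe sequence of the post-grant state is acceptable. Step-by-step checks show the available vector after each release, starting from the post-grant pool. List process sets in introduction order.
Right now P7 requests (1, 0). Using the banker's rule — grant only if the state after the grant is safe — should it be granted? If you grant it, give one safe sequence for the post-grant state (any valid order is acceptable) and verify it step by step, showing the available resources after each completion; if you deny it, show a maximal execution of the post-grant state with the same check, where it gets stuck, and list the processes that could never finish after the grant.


DENY. Granting would leave the state unsafe.
Key observation: after P6, P8 the pool peaks at (4, 4), and each blocked process is short somewhere: P3 on res1; P2 on res2; P7 on res1; P4 on res2; P0 on res2.
Pretend the grant happened; the run P6, P8 goes as far as possible. Verifying each step:
  pool = (2, 3)
  run P6 (needs (1, 3), free (2, 3)); after release of (1, 0) the pool is (3, 3)
  run P8 (needs (3, 3), free (3, 3)); after release of (1, 1) the pool is (4, 4)
  P3 still needs (4, 6) but only (4, 4) is free — short on res1
  P2 still needs (5, 4) but only (4, 4) is free — short on res2
  P7 still needs (2, 5) but only (4, 4) is free — short on res1
  P4 still needs (7, 1) but only (4, 4) is free — short on res2
  P0 still needs (5, 3) but only (4, 4) is free — short on res2
Post-grant, the permanently blocked set is P3, P2, P7, P4 and P0.


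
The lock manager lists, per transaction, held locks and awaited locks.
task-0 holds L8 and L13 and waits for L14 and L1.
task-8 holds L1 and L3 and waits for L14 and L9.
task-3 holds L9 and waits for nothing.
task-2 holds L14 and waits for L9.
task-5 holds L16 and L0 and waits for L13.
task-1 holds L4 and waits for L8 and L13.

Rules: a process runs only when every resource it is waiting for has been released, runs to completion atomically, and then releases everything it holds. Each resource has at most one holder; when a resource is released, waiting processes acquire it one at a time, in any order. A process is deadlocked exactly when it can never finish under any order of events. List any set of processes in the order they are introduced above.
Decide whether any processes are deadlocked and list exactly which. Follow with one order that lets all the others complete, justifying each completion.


The deadlocked set is empty.
Key observation: although several processes wait, no cycle exists — each chain bottoms out at a free runner.
One completion order for the rest: task-3, task-2, task-8, task-0, task-1, task-5.
Check, step by step:
  task-3: no waits; runs immediately, freeing L9
  run task-2 (all its waits — L9 — are resolved); releases L14
  run task-8 (all its waits — L14 and L9 — are resolved); releases L1 and L3
  run task-0 (all its waits — L14 and L1 — are resolved); releases L8 and L13
  run task-1 (all its waits — L8 and L13 — are resolved); releases L4
  run task-5 (all its waits — L13 — are resolved); releases L16 and L0


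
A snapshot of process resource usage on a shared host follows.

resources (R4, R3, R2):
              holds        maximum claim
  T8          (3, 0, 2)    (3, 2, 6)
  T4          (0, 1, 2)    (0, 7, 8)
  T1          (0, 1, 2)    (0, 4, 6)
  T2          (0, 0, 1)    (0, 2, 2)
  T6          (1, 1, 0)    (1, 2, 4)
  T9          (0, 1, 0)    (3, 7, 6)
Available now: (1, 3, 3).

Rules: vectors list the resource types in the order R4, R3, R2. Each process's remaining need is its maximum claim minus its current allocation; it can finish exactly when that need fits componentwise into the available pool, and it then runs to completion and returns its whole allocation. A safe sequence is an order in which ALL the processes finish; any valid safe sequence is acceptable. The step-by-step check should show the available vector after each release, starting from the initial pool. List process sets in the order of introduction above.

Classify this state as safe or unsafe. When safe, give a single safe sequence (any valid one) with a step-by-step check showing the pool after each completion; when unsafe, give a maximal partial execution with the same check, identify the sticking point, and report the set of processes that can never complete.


The state is UNSAFE.
Key observation: T2, T6, T8, T1 can finish, but then (5, 5, 8) is all there is, and the blocked group's R3 demands exceed it.
A maximal execution: T2, T6, T8, T1 — then nothing else fits. Check, step by step:
  pool = (1, 3, 3)
  run T2 (needs (0, 2, 1), free (1, 3, 3)); after release of (0, 0, 1) the pool is (1, 3, 4)
  run T6 (needs (0, 1, 4), free (1, 3, 4)); after release of (1, 1, 0) the pool is (2, 4, 4)
  run T8 (needs (0, 2, 4), free (2, 4, 4)); after release of (3, 0, 2) the pool is (5, 4, 6)
  run T1 (needs (0, 3, 4), free (5, 4, 6)); after release of (0, 1, 2) the pool is (5, 5, 8)
  blocked: T4 wants (0, 6, 6), pool (5, 5, 8) — not enough R3
  blocked: T9 wants (3, 6, 6), pool (5, 5, 8) — not enough R3
Permanently blocked: T4 and T9.


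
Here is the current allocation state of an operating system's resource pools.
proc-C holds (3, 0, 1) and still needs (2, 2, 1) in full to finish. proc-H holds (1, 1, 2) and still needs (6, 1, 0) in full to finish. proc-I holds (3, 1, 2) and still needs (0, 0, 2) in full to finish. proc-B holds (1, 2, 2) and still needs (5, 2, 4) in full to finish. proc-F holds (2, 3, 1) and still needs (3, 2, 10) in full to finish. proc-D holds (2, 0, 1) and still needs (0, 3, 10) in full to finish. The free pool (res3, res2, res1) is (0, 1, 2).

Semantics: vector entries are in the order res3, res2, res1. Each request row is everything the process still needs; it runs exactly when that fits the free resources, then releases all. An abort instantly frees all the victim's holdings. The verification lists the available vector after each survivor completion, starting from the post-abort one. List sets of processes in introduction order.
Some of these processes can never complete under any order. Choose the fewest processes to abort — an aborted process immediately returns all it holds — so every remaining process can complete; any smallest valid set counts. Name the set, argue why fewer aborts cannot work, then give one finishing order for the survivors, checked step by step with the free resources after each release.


The answer: abort proc-F.
Key observation: proc-D had no path to completion before; after the abort of proc-F ((2, 3, 1) returned), step 5 is where it fits.
Minimality: the empty abort set fails — the state is deadlocked as it stands.
Survivors finish in the order: proc-I, proc-B, proc-H, proc-C, proc-D. Step-by-step check (pool after the aborts first):
  pool = (2, 4, 3)
  proc-I needs (0, 0, 2) <= (2, 4, 3) -> finishes; pool += (3, 1, 2) = (5, 5, 5)
  proc-B needs (5, 2, 4) <= (5, 5, 5) -> finishes; pool += (1, 2, 2) = (6, 7, 7)
  proc-H needs (6, 1, 0) <= (6, 7, 7) -> finishes; pool += (1, 1, 2) = (7, 8, 9)
  proc-C needs (2, 2, 1) <= (7, 8, 9) -> finishes; pool += (3, 0, 1) = (10, 8, 10)
  proc-D needs (0, 3, 10) <= (10, 8, 10) -> finishes; pool += (2, 0, 1) = (12, 8, 11)


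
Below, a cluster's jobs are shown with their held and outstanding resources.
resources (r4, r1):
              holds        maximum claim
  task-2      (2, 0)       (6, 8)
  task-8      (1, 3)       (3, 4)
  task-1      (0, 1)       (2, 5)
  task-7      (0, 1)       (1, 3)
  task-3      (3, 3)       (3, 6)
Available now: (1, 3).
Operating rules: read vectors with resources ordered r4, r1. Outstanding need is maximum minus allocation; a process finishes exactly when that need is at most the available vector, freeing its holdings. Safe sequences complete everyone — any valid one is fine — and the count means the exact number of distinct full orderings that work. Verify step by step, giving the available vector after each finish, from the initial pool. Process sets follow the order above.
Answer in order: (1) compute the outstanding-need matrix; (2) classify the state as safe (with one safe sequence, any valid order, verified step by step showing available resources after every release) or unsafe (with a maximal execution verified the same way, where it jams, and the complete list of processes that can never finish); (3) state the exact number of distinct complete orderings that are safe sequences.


(1) Need matrix, components ordered r4, r1:
  task-2: (4, 8)
  task-8: (2, 1)
  task-1: (2, 4)
  task-7: (1, 2)
  task-3: (0, 3)
(2) SAFE, for example via the order task-3, task-1, task-7, task-2, task-8.
Key observation: task-3 marks the first exact bind of the order: its need (0, 3) fits the free (1, 3) with zero slack on a requested resource.
Walking it through:
  pool = (1, 3)
  task-3: need (0, 3) fits (1, 3); releases (3, 3), pool now (4, 6)
  task-1: need (2, 4) fits (4, 6); releases (0, 1), pool now (4, 7)
  task-7: need (1, 2) fits (4, 7); releases (0, 1), pool now (4, 8)
  task-2: need (4, 8) fits (4, 8); releases (2, 0), pool now (6, 8)
  task-8: need (2, 1) fits (6, 8); releases (1, 3), pool now (7, 11)
(3) The exact count: 18 of the possible complete orderings are safe sequences.


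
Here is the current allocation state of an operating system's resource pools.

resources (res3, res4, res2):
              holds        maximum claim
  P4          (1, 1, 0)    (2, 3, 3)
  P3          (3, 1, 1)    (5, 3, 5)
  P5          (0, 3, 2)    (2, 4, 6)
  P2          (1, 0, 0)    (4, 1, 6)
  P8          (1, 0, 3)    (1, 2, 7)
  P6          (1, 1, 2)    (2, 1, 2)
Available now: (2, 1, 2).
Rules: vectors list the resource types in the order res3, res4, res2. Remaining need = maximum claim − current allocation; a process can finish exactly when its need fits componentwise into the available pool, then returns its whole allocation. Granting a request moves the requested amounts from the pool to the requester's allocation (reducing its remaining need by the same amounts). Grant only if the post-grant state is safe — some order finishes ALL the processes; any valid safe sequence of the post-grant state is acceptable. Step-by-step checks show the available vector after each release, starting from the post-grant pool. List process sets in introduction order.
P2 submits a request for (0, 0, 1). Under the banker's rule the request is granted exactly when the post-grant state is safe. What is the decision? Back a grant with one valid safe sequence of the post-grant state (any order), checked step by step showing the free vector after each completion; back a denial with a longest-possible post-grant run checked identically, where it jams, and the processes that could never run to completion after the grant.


DENY — the pretend-granted state is unsafe.
Key observation: no order helps: past P6, P4, the free pool tops out at (4, 3, 3), below what each blocked process needs in res2.
After a pretend grant, a maximal execution: P6, P4 — then nothing else fits. Walking it through:
  pool = (2, 1, 1)
  P6 needs (1, 0, 0) <= (2, 1, 1) -> finishes; pool += (1, 1, 2) = (3, 2, 3)
  P4 needs (1, 2, 3) <= (3, 2, 3) -> finishes; pool += (1, 1, 0) = (4, 3, 3)
  blocked: P3 wants (2, 2, 4), pool (4, 3, 3) — not enough res2
  blocked: P5 wants (2, 1, 4), pool (4, 3, 3) — not enough res2
  blocked: P2 wants (3, 1, 5), pool (4, 3, 3) — not enough res2
  blocked: P8 wants (0, 2, 4), pool (4, 3, 3) — not enough res2
Processes that could never finish after the grant: P3, P5, P2 and P8.
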